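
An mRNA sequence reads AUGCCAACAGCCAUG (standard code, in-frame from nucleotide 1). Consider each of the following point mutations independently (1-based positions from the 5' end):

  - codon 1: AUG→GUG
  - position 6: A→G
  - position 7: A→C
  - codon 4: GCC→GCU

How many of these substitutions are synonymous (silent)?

Codon 1: AUG (Met) → GUG (Val) — missense.
Codon 2: CCA (Pro) → CCG (Pro) — synonymous.
Codon 3: ACA (Thr) → CCA (Pro) — missense.
Codon 4: GCC (Ala) → GCU (Ala) — synonymous.
Synonymous: 2 of 4.

2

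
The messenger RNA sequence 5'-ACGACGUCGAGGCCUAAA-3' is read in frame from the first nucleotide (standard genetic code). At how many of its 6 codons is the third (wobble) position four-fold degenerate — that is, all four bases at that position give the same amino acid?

4

Codon 1 ACG (Thr): third position 4-fold.
Codon 2 ACG (Thr): third position 4-fold.
Codon 3 UCG (Ser): third position 4-fold.
Codon 4 AGG (Arg): third position 2-fold.
Codon 5 CCU (Pro): third position 4-fold.
Codon 6 AAA (Lys): third position 2-fold.
Four-fold degenerate third positions: 4.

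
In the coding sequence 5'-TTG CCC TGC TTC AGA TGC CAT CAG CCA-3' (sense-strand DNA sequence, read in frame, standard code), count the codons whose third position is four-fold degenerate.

2

Codon 1 TTG (Leu): third position 2-fold.
Codon 2 CCC (Pro): third position 4-fold.
Codon 3 TGC (Cys): third position 2-fold.
Codon 4 TTC (Phe): third position 2-fold.
Codon 5 AGA (Arg): third position 2-fold.
Codon 6 TGC (Cys): third position 2-fold.
Codon 7 CAT (His): third position 2-fold.
Codon 8 CAG (Gln): third position 2-fold.
Codon 9 CCA (Pro): third position 4-fold.
Four-fold degenerate third positions: 2.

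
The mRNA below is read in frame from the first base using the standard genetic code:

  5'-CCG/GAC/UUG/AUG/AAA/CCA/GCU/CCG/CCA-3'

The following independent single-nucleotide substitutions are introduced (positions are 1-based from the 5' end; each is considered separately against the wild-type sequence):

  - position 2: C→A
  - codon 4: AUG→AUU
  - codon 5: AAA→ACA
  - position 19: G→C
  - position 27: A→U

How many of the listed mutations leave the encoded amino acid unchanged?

1

Codon 1: CCG (Pro) → CAG (Gln) — missense.
Codon 4: AUG (Met) → AUU (Ile) — missense.
Codon 5: AAA (Lys) → ACA (Thr) — missense.
Codon 7: GCU (Ala) → CCU (Pro) — missense.
Codon 9: CCA (Pro) → CCU (Pro) — synonymous.
Synonymous: 1 of 5.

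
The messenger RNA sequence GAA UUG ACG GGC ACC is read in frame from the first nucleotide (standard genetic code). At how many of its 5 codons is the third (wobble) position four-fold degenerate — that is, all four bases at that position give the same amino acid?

Codon 1 GAA (Glu): third position 2-fold.
Codon 2 UUG (Leu): third position 2-fold.
Codon 3 ACG (Thr): third position 4-fold.
Codon 4 GGC (Gly): third position 4-fold.
Codon 5 ACC (Thr): third position 4-fold.
Four-fold degenerate third positions: 3.

3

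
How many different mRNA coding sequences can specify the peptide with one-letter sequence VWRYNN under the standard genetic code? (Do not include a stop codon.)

192

Val: 4 codons.
Trp: 1 codon.
Arg: 6 codons.
Tyr: 2 codons.
Asn: 2 codons.
Asn: 2 codons.
4 × 1 × 6 × 2 × 2 × 2 = 192.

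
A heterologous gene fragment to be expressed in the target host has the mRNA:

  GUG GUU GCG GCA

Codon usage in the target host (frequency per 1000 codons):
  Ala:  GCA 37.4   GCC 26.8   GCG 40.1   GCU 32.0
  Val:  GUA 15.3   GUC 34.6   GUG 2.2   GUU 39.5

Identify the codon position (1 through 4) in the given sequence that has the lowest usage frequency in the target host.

Codon 1 GUG (Val): 2.2 per 1000.
Codon 2 GUU (Val): 39.5 per 1000.
Codon 3 GCG (Ala): 40.1 per 1000.
Codon 4 GCA (Ala): 37.4 per 1000.
Lowest frequency is 2.2 at codon 1.

1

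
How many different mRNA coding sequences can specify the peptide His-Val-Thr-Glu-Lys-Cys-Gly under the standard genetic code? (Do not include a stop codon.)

His: 2 codons.
Val: 4 codons.
Thr: 4 codons.
Glu: 2 codons.
Lys: 2 codons.
Cys: 2 codons.
Gly: 4 codons.
2 × 4 × 4 × 2 × 2 × 2 × 4 = 1024.

1024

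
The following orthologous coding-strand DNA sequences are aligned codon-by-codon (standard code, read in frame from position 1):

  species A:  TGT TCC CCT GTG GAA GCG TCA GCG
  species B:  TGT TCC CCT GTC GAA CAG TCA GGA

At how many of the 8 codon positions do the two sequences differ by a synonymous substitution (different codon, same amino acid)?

1

Codon 1: TGT Cys / TGT Cys — identical.
Codon 2: TCC Ser / TCC Ser — identical.
Codon 3: CCT Pro / CCT Pro — identical.
Codon 4: GTG Val / GTC Val — synonymous.
Codon 5: GAA Glu / GAA Glu — identical.
Codon 6: GCG Ala / CAG Gln — nonsynonymous.
Codon 7: TCA Ser / TCA Ser — identical.
Codon 8: GCG Ala / GGA Gly — nonsynonymous.
Synonymous differences: 1.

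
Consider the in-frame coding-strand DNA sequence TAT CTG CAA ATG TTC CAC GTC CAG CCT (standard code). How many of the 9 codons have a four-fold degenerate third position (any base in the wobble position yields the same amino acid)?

Codon 1 TAT (Tyr): third position 2-fold.
Codon 2 CTG (Leu): third position 4-fold.
Codon 3 CAA (Gln): third position 2-fold.
Codon 4 ATG (Met): third position 1-fold.
Codon 5 TTC (Phe): third position 2-fold.
Codon 6 CAC (His): third position 2-fold.
Codon 7 GTC (Val): third position 4-fold.
Codon 8 CAG (Gln): third position 2-fold.
Codon 9 CCT (Pro): third position 4-fold.
Four-fold degenerate third positions: 3.

3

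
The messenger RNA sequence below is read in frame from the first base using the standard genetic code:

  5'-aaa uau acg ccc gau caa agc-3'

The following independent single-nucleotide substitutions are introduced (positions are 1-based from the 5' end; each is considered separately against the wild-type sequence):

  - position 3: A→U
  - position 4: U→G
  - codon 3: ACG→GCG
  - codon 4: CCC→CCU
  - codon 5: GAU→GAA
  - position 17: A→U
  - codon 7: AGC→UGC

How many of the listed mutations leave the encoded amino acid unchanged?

1

Codon 1: AAA (Lys) → AAU (Asn) — missense.
Codon 2: UAU (Tyr) → GAU (Asp) — missense.
Codon 3: ACG (Thr) → GCG (Ala) — missense.
Codon 4: CCC (Pro) → CCU (Pro) — synonymous.
Codon 5: GAU (Asp) → GAA (Glu) — missense.
Codon 6: CAA (Gln) → CUA (Leu) — missense.
Codon 7: AGC (Ser) → UGC (Cys) — missense.
Synonymous: 1 of 7.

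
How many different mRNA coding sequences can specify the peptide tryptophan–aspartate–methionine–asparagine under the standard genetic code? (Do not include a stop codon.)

4

Trp: 1 codon.
Asp: 2 codons.
Met: 1 codon.
Asn: 2 codons.
1 × 2 × 1 × 2 = 4.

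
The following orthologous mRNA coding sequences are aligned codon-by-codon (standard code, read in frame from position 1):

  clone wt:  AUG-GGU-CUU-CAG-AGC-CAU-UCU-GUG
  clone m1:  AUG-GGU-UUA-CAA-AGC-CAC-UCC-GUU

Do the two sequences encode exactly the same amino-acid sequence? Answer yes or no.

Codon 1: AUG Met / AUG Met — identical.
Codon 2: GGU Gly / GGU Gly — identical.
Codon 3: CUU Leu / UUA Leu — synonymous.
Codon 4: CAG Gln / CAA Gln — synonymous.
Codon 5: AGC Ser / AGC Ser — identical.
Codon 6: CAU His / CAC His — synonymous.
Codon 7: UCU Ser / UCC Ser — synonymous.
Codon 8: GUG Val / GUU Val — synonymous.
Nonsynonymous differences: 0 → same protein.

yes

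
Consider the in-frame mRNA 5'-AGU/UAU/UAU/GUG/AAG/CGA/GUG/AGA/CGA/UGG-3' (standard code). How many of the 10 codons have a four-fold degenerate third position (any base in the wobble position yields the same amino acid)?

Codon 1 AGU (Ser): third position 2-fold.
Codon 2 UAU (Tyr): third position 2-fold.
Codon 3 UAU (Tyr): third position 2-fold.
Codon 4 GUG (Val): third position 4-fold.
Codon 5 AAG (Lys): third position 2-fold.
Codon 6 CGA (Arg): third position 4-fold.
Codon 7 GUG (Val): third position 4-fold.
Codon 8 AGA (Arg): third position 2-fold.
Codon 9 CGA (Arg): third position 4-fold.
Codon 10 UGG (Trp): third position 1-fold.
Four-fold degenerate third positions: 4.

4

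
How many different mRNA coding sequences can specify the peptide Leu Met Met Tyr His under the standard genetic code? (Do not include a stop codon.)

Leu: 6 codons.
Met: 1 codon.
Met: 1 codon.
Tyr: 2 codons.
His: 2 codons.
6 × 1 × 1 × 2 × 2 = 24.

24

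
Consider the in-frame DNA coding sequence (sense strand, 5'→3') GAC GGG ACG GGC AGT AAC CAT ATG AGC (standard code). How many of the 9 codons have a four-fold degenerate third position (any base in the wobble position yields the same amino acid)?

3

Codon 1 GAC (Asp): third position 2-fold.
Codon 2 GGG (Gly): third position 4-fold.
Codon 3 ACG (Thr): third position 4-fold.
Codon 4 GGC (Gly): third position 4-fold.
Codon 5 AGT (Ser): third position 2-fold.
Codon 6 AAC (Asn): third position 2-fold.
Codon 7 CAT (His): third position 2-fold.
Codon 8 ATG (Met): third position 1-fold.
Codon 9 AGC (Ser): third position 2-fold.
Four-fold degenerate third positions: 3.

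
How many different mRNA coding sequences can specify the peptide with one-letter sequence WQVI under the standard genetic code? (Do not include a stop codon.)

Trp: 1 codon.
Gln: 2 codons.
Val: 4 codons.
Ile: 3 codons.
1 × 2 × 4 × 3 = 24.

24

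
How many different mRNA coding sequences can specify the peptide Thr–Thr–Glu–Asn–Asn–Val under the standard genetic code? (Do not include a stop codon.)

512

Thr: 4 codons.
Thr: 4 codons.
Glu: 2 codons.
Asn: 2 codons.
Asn: 2 codons.
Val: 4 codons.
4 × 4 × 2 × 2 × 2 × 4 = 512.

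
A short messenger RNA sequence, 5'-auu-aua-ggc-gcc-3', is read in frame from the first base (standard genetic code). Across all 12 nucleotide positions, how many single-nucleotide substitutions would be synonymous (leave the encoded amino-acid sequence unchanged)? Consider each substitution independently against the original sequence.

10

Codon 1 (AUU, Ile): 2 synonymous substitutions.
Codon 2 (AUA, Ile): 2 synonymous substitutions.
Codon 3 (GGC, Gly): 3 synonymous substitutions.
Codon 4 (GCC, Ala): 3 synonymous substitutions.
Total: 2 + 2 + 3 + 3 = 10.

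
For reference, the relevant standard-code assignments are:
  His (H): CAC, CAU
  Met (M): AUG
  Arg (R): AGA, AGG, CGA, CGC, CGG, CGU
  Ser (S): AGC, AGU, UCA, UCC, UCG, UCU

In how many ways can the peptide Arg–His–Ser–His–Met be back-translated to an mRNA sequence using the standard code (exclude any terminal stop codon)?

144

Arg: 6 codons.
His: 2 codons.
Ser: 6 codons.
His: 2 codons.
Met: 1 codon.
6 × 2 × 6 × 2 × 1 = 144.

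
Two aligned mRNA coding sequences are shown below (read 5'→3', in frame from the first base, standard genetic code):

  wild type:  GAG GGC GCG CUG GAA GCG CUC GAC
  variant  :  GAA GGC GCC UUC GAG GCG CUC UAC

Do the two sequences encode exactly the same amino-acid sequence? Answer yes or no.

no

Codon 1: GAG Glu / GAA Glu — synonymous.
Codon 2: GGC Gly / GGC Gly — identical.
Codon 3: GCG Ala / GCC Ala — synonymous.
Codon 4: CUG Leu / UUC Phe — nonsynonymous.
Codon 5: GAA Glu / GAG Glu — synonymous.
Codon 6: GCG Ala / GCG Ala — identical.
Codon 7: CUC Leu / CUC Leu — identical.
Codon 8: GAC Asp / UAC Tyr — nonsynonymous.
Nonsynonymous differences: 2 → different protein.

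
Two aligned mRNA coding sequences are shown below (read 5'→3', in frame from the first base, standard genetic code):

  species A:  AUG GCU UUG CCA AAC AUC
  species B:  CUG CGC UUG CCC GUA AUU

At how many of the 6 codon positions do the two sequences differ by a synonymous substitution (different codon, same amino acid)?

Codon 1: AUG Met / CUG Leu — nonsynonymous.
Codon 2: GCU Ala / CGC Arg — nonsynonymous.
Codon 3: UUG Leu / UUG Leu — identical.
Codon 4: CCA Pro / CCC Pro — synonymous.
Codon 5: AAC Asn / GUA Val — nonsynonymous.
Codon 6: AUC Ile / AUU Ile — synonymous.
Synonymous differences: 2.

2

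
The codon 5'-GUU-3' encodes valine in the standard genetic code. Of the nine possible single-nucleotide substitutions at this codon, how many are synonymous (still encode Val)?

3

Position 1: none → 0 synonymous.
Position 2: none → 0 synonymous.
Position 3: GUC, GUA, GUG → 3 synonymous.
Total: 0 + 0 + 3 = 3.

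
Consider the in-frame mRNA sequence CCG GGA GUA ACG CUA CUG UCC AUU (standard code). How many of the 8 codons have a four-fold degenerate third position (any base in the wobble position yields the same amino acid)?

7

Codon 1 CCG (Pro): third position 4-fold.
Codon 2 GGA (Gly): third position 4-fold.
Codon 3 GUA (Val): third position 4-fold.
Codon 4 ACG (Thr): third position 4-fold.
Codon 5 CUA (Leu): third position 4-fold.
Codon 6 CUG (Leu): third position 4-fold.
Codon 7 UCC (Ser): third position 4-fold.
Codon 8 AUU (Ile): third position 3-fold.
Four-fold degenerate third positions: 7.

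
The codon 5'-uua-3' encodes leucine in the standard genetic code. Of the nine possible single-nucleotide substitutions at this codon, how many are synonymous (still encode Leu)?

Position 1: CUA → 1 synonymous.
Position 2: none → 0 synonymous.
Position 3: UUG → 1 synonymous.
Total: 1 + 0 + 1 = 2.

2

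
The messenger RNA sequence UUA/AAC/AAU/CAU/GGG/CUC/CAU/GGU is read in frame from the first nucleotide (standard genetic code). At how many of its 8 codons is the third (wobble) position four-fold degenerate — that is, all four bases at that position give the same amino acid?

Codon 1 UUA (Leu): third position 2-fold.
Codon 2 AAC (Asn): third position 2-fold.
Codon 3 AAU (Asn): third position 2-fold.
Codon 4 CAU (His): third position 2-fold.
Codon 5 GGG (Gly): third position 4-fold.
Codon 6 CUC (Leu): third position 4-fold.
Codon 7 CAU (His): third position 2-fold.
Codon 8 GGU (Gly): third position 4-fold.
Four-fold degenerate third positions: 3.

3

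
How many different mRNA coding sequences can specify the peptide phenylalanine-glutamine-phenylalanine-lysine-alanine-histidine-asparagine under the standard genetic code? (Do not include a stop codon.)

Phe: 2 codons.
Gln: 2 codons.
Phe: 2 codons.
Lys: 2 codons.
Ala: 4 codons.
His: 2 codons.
Asn: 2 codons.
2 × 2 × 2 × 2 × 4 × 2 × 2 = 256.

256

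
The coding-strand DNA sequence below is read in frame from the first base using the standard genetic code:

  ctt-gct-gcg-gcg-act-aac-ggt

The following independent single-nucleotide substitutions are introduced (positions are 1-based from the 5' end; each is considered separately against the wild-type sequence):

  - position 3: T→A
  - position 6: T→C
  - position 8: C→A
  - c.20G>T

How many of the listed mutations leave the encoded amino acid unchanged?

2

Codon 1: CTT (Leu) → CTA (Leu) — synonymous.
Codon 2: GCT (Ala) → GCC (Ala) — synonymous.
Codon 3: GCG (Ala) → GAG (Glu) — missense.
Codon 7: GGT (Gly) → GTT (Val) — missense.
Synonymous: 2 of 4.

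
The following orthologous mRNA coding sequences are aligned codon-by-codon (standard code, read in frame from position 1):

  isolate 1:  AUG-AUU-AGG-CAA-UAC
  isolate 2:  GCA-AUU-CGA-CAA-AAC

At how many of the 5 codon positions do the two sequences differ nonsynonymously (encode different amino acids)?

Codon 1: AUG Met / GCA Ala — nonsynonymous.
Codon 2: AUU Ile / AUU Ile — identical.
Codon 3: AGG Arg / CGA Arg — synonymous.
Codon 4: CAA Gln / CAA Gln — identical.
Codon 5: UAC Tyr / AAC Asn — nonsynonymous.
Nonsynonymous differences: 2.

2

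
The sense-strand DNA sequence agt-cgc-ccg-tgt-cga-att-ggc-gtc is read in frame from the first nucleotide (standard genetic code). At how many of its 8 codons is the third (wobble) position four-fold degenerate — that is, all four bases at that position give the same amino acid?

5

Codon 1 AGT (Ser): third position 2-fold.
Codon 2 CGC (Arg): third position 4-fold.
Codon 3 CCG (Pro): third position 4-fold.
Codon 4 TGT (Cys): third position 2-fold.
Codon 5 CGA (Arg): third position 4-fold.
Codon 6 ATT (Ile): third position 3-fold.
Codon 7 GGC (Gly): third position 4-fold.
Codon 8 GTC (Val): third position 4-fold.
Four-fold degenerate third positions: 5.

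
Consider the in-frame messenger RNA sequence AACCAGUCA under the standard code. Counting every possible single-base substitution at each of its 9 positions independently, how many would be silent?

5

Codon 1 (AAC, Asn): 1 synonymous substitution.
Codon 2 (CAG, Gln): 1 synonymous substitution.
Codon 3 (UCA, Ser): 3 synonymous substitutions.
Total: 1 + 1 + 3 = 5.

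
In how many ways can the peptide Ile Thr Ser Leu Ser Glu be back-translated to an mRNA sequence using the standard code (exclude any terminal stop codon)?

Ile: 3 codons.
Thr: 4 codons.
Ser: 6 codons.
Leu: 6 codons.
Ser: 6 codons.
Glu: 2 codons.
3 × 4 × 6 × 6 × 6 × 2 = 5184.

5184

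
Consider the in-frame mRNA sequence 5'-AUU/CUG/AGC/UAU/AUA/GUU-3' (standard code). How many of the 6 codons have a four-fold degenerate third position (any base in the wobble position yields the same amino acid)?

2

Codon 1 AUU (Ile): third position 3-fold.
Codon 2 CUG (Leu): third position 4-fold.
Codon 3 AGC (Ser): third position 2-fold.
Codon 4 UAU (Tyr): third position 2-fold.
Codon 5 AUA (Ile): third position 3-fold.
Codon 6 GUU (Val): third position 4-fold.
Four-fold degenerate third positions: 2.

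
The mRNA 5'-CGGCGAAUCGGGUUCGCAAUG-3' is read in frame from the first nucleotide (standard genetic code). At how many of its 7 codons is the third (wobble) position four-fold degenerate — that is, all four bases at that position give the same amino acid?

4

Codon 1 CGG (Arg): third position 4-fold.
Codon 2 CGA (Arg): third position 4-fold.
Codon 3 AUC (Ile): third position 3-fold.
Codon 4 GGG (Gly): third position 4-fold.
Codon 5 UUC (Phe): third position 2-fold.
Codon 6 GCA (Ala): third position 4-fold.
Codon 7 AUG (Met): third position 1-fold.
Four-fold degenerate third positions: 4.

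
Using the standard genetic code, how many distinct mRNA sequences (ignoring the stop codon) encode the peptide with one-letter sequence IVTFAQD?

1536

Ile: 3 codons.
Val: 4 codons.
Thr: 4 codons.
Phe: 2 codons.
Ala: 4 codons.
Gln: 2 codons.
Asp: 2 codons.
3 × 4 × 4 × 2 × 4 × 2 × 2 = 1536.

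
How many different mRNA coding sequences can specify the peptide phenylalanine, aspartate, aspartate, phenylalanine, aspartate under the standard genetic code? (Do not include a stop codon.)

Phe: 2 codons.
Asp: 2 codons.
Asp: 2 codons.
Phe: 2 codons.
Asp: 2 codons.
2 × 2 × 2 × 2 × 2 = 32.

32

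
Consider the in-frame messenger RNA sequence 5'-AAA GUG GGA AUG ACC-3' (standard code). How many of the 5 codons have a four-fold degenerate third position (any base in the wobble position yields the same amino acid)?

3

Codon 1 AAA (Lys): third position 2-fold.
Codon 2 GUG (Val): third position 4-fold.
Codon 3 GGA (Gly): third position 4-fold.
Codon 4 AUG (Met): third position 1-fold.
Codon 5 ACC (Thr): third position 4-fold.
Four-fold degenerate third positions: 3.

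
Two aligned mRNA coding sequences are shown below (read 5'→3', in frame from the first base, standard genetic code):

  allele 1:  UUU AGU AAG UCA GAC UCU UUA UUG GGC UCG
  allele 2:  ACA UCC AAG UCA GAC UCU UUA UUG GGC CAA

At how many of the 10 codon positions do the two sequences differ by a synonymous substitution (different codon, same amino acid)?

Codon 1: UUU Phe / ACA Thr — nonsynonymous.
Codon 2: AGU Ser / UCC Ser — synonymous.
Codon 3: AAG Lys / AAG Lys — identical.
Codon 4: UCA Ser / UCA Ser — identical.
Codon 5: GAC Asp / GAC Asp — identical.
Codon 6: UCU Ser / UCU Ser — identical.
Codon 7: UUA Leu / UUA Leu — identical.
Codon 8: UUG Leu / UUG Leu — identical.
Codon 9: GGC Gly / GGC Gly — identical.
Codon 10: UCG Ser / CAA Gln — nonsynonymous.
Synonymous differences: 1.

1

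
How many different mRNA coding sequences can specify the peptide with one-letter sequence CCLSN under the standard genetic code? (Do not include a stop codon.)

288

Cys: 2 codons.
Cys: 2 codons.
Leu: 6 codons.
Ser: 6 codons.
Asn: 2 codons.
2 × 2 × 6 × 6 × 2 = 288.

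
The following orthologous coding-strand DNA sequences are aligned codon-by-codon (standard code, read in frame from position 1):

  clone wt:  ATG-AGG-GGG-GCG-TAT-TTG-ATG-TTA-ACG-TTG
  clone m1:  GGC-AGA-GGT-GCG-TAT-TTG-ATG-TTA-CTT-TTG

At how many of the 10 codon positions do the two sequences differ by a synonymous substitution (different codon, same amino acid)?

2

Codon 1: ATG Met / GGC Gly — nonsynonymous.
Codon 2: AGG Arg / AGA Arg — synonymous.
Codon 3: GGG Gly / GGT Gly — synonymous.
Codon 4: GCG Ala / GCG Ala — identical.
Codon 5: TAT Tyr / TAT Tyr — identical.
Codon 6: TTG Leu / TTG Leu — identical.
Codon 7: ATG Met / ATG Met — identical.
Codon 8: TTA Leu / TTA Leu — identical.
Codon 9: ACG Thr / CTT Leu — nonsynonymous.
Codon 10: TTG Leu / TTG Leu — identical.
Synonymous differences: 2.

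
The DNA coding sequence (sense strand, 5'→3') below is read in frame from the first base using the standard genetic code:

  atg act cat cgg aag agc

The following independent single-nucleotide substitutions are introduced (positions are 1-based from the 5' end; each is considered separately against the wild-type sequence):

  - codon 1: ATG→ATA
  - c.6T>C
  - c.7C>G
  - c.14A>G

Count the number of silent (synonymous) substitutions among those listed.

1

Codon 1: ATG (Met) → ATA (Ile) — missense.
Codon 2: ACT (Thr) → ACC (Thr) — synonymous.
Codon 3: CAT (His) → GAT (Asp) — missense.
Codon 5: AAG (Lys) → AGG (Arg) — missense.
Synonymous: 1 of 4.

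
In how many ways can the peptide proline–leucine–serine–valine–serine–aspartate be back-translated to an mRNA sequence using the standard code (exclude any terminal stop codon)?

Pro: 4 codons.
Leu: 6 codons.
Ser: 6 codons.
Val: 4 codons.
Ser: 6 codons.
Asp: 2 codons.
4 × 6 × 6 × 4 × 6 × 2 = 6912.

6912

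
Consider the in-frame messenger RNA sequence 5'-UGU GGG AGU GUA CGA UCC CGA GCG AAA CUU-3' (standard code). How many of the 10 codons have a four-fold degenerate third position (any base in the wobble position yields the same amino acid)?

Codon 1 UGU (Cys): third position 2-fold.
Codon 2 GGG (Gly): third position 4-fold.
Codon 3 AGU (Ser): third position 2-fold.
Codon 4 GUA (Val): third position 4-fold.
Codon 5 CGA (Arg): third position 4-fold.
Codon 6 UCC (Ser): third position 4-fold.
Codon 7 CGA (Arg): third position 4-fold.
Codon 8 GCG (Ala): third position 4-fold.
Codon 9 AAA (Lys): third position 2-fold.
Codon 10 CUU (Leu): third position 4-fold.
Four-fold degenerate third positions: 7.

7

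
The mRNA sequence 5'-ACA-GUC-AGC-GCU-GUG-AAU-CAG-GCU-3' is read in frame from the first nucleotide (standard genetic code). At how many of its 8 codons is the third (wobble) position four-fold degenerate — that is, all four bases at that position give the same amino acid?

5

Codon 1 ACA (Thr): third position 4-fold.
Codon 2 GUC (Val): third position 4-fold.
Codon 3 AGC (Ser): third position 2-fold.
Codon 4 GCU (Ala): third position 4-fold.
Codon 5 GUG (Val): third position 4-fold.
Codon 6 AAU (Asn): third position 2-fold.
Codon 7 CAG (Gln): third position 2-fold.
Codon 8 GCU (Ala): third position 4-fold.
Four-fold degenerate third positions: 5.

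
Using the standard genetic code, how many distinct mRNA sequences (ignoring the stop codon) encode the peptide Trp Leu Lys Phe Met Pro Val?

Trp: 1 codon.
Leu: 6 codons.
Lys: 2 codons.
Phe: 2 codons.
Met: 1 codon.
Pro: 4 codons.
Val: 4 codons.
1 × 6 × 2 × 2 × 1 × 4 × 4 = 384.

384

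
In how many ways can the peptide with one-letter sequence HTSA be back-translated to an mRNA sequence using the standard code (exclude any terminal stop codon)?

His: 2 codons.
Thr: 4 codons.
Ser: 6 codons.
Ala: 4 codons.
2 × 4 × 6 × 4 = 192.

192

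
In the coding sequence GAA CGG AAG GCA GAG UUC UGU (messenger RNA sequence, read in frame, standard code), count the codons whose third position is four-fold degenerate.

2

Codon 1 GAA (Glu): third position 2-fold.
Codon 2 CGG (Arg): third position 4-fold.
Codon 3 AAG (Lys): third position 2-fold.
Codon 4 GCA (Ala): third position 4-fold.
Codon 5 GAG (Glu): third position 2-fold.
Codon 6 UUC (Phe): third position 2-fold.
Codon 7 UGU (Cys): third position 2-fold.
Four-fold degenerate third positions: 2.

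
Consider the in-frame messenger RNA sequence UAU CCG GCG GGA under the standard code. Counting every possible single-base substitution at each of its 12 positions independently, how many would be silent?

10

Codon 1 (UAU, Tyr): 1 synonymous substitution.
Codon 2 (CCG, Pro): 3 synonymous substitutions.
Codon 3 (GCG, Ala): 3 synonymous substitutions.
Codon 4 (GGA, Gly): 3 synonymous substitutions.
Total: 1 + 3 + 3 + 3 = 10.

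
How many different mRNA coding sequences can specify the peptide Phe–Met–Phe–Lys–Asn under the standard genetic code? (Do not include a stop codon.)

16

Phe: 2 codons.
Met: 1 codon.
Phe: 2 codons.
Lys: 2 codons.
Asn: 2 codons.
2 × 1 × 2 × 2 × 2 = 16.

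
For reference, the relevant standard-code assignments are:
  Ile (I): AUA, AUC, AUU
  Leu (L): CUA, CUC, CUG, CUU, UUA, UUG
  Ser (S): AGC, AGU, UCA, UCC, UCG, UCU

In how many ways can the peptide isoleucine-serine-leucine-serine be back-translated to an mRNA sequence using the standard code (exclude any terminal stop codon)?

648

Ile: 3 codons.
Ser: 6 codons.
Leu: 6 codons.
Ser: 6 codons.
3 × 6 × 6 × 6 = 648.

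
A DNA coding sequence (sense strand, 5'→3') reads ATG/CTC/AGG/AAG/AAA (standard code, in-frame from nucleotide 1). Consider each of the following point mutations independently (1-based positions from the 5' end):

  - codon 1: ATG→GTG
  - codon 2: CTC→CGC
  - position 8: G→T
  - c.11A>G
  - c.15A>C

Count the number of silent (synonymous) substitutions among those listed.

0

Codon 1: ATG (Met) → GTG (Val) — missense.
Codon 2: CTC (Leu) → CGC (Arg) — missense.
Codon 3: AGG (Arg) → ATG (Met) — missense.
Codon 4: AAG (Lys) → AGG (Arg) — missense.
Codon 5: AAA (Lys) → AAC (Asn) — missense.
Synonymous: 0 of 5.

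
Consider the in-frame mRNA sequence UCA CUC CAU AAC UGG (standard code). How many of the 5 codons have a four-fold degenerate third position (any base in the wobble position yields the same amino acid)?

Codon 1 UCA (Ser): third position 4-fold.
Codon 2 CUC (Leu): third position 4-fold.
Codon 3 CAU (His): third position 2-fold.
Codon 4 AAC (Asn): third position 2-fold.
Codon 5 UGG (Trp): third position 1-fold.
Four-fold degenerate third positions: 2.

2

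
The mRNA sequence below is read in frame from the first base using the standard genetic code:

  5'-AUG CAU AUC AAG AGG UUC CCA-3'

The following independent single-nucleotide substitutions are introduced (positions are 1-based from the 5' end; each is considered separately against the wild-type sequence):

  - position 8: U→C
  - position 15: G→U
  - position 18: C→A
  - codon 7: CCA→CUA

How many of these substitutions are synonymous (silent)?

Codon 3: AUC (Ile) → ACC (Thr) — missense.
Codon 5: AGG (Arg) → AGU (Ser) — missense.
Codon 6: UUC (Phe) → UUA (Leu) — missense.
Codon 7: CCA (Pro) → CUA (Leu) — missense.
Synonymous: 0 of 4.

0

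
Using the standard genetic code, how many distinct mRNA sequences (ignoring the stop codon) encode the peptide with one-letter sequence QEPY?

Gln: 2 codons.
Glu: 2 codons.
Pro: 4 codons.
Tyr: 2 codons.
2 × 2 × 4 × 2 = 32.

32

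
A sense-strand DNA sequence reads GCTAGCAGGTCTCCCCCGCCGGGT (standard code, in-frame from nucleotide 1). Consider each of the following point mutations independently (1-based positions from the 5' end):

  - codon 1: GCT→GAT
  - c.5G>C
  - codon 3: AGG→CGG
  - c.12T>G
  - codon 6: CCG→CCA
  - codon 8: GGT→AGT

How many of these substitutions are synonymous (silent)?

3

Codon 1: GCT (Ala) → GAT (Asp) — missense.
Codon 2: AGC (Ser) → ACC (Thr) — missense.
Codon 3: AGG (Arg) → CGG (Arg) — synonymous.
Codon 4: TCT (Ser) → TCG (Ser) — synonymous.
Codon 6: CCG (Pro) → CCA (Pro) — synonymous.
Codon 8: GGT (Gly) → AGT (Ser) — missense.
Synonymous: 3 of 6.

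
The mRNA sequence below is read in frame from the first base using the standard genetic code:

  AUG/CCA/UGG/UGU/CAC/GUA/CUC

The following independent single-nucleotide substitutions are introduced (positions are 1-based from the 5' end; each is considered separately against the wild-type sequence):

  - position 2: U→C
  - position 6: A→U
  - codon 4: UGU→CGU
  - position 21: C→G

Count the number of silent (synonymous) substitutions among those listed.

Codon 1: AUG (Met) → ACG (Thr) — missense.
Codon 2: CCA (Pro) → CCU (Pro) — synonymous.
Codon 4: UGU (Cys) → CGU (Arg) — missense.
Codon 7: CUC (Leu) → CUG (Leu) — synonymous.
Synonymous: 2 of 4.

2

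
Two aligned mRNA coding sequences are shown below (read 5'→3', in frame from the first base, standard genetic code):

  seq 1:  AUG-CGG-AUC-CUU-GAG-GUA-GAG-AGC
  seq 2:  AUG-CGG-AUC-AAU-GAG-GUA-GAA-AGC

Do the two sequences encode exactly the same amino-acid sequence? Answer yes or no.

Codon 1: AUG Met / AUG Met — identical.
Codon 2: CGG Arg / CGG Arg — identical.
Codon 3: AUC Ile / AUC Ile — identical.
Codon 4: CUU Leu / AAU Asn — nonsynonymous.
Codon 5: GAG Glu / GAG Glu — identical.
Codon 6: GUA Val / GUA Val — identical.
Codon 7: GAG Glu / GAA Glu — synonymous.
Codon 8: AGC Ser / AGC Ser — identical.
Nonsynonymous differences: 1 → different protein.

no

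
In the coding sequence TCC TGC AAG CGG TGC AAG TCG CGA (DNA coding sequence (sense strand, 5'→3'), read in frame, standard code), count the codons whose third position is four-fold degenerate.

4

Codon 1 TCC (Ser): third position 4-fold.
Codon 2 TGC (Cys): third position 2-fold.
Codon 3 AAG (Lys): third position 2-fold.
Codon 4 CGG (Arg): third position 4-fold.
Codon 5 TGC (Cys): third position 2-fold.
Codon 6 AAG (Lys): third position 2-fold.
Codon 7 TCG (Ser): third position 4-fold.
Codon 8 CGA (Arg): third position 4-fold.
Four-fold degenerate third positions: 4.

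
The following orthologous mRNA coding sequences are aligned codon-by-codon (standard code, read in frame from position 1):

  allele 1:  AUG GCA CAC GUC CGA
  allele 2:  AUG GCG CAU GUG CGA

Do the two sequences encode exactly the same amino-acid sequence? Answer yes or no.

Codon 1: AUG Met / AUG Met — identical.
Codon 2: GCA Ala / GCG Ala — synonymous.
Codon 3: CAC His / CAU His — synonymous.
Codon 4: GUC Val / GUG Val — synonymous.
Codon 5: CGA Arg / CGA Arg — identical.
Nonsynonymous differences: 0 → same protein.

yes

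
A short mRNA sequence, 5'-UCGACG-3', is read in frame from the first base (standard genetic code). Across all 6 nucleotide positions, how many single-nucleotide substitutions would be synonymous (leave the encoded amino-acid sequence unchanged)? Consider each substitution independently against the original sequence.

6

Codon 1 (UCG, Ser): 3 synonymous substitutions.
Codon 2 (ACG, Thr): 3 synonymous substitutions.
Total: 3 + 3 = 6.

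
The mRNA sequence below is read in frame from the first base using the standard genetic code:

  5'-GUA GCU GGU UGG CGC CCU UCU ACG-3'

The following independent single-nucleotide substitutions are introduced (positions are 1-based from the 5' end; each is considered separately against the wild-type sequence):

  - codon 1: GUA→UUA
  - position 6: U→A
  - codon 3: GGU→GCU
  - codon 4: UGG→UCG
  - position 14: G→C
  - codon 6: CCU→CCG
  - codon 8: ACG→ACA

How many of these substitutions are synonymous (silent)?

Codon 1: GUA (Val) → UUA (Leu) — missense.
Codon 2: GCU (Ala) → GCA (Ala) — synonymous.
Codon 3: GGU (Gly) → GCU (Ala) — missense.
Codon 4: UGG (Trp) → UCG (Ser) — missense.
Codon 5: CGC (Arg) → CCC (Pro) — missense.
Codon 6: CCU (Pro) → CCG (Pro) — synonymous.
Codon 8: ACG (Thr) → ACA (Thr) — synonymous.
Synonymous: 3 of 7.

3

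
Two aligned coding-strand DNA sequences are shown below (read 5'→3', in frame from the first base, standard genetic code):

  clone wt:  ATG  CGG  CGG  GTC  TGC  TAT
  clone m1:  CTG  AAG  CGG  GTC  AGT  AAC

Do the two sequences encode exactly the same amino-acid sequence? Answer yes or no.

no

Codon 1: ATG Met / CTG Leu — nonsynonymous.
Codon 2: CGG Arg / AAG Lys — nonsynonymous.
Codon 3: CGG Arg / CGG Arg — identical.
Codon 4: GTC Val / GTC Val — identical.
Codon 5: TGC Cys / AGT Ser — nonsynonymous.
Codon 6: TAT Tyr / AAC Asn — nonsynonymous.
Nonsynonymous differences: 4 → different protein.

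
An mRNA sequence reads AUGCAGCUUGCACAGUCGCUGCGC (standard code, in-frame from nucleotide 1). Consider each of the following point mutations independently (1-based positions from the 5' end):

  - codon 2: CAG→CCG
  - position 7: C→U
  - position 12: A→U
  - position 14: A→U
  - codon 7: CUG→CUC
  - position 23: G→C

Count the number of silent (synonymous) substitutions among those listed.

Codon 2: CAG (Gln) → CCG (Pro) — missense.
Codon 3: CUU (Leu) → UUU (Phe) — missense.
Codon 4: GCA (Ala) → GCU (Ala) — synonymous.
Codon 5: CAG (Gln) → CUG (Leu) — missense.
Codon 7: CUG (Leu) → CUC (Leu) — synonymous.
Codon 8: CGC (Arg) → CCC (Pro) — missense.
Synonymous: 2 of 6.

2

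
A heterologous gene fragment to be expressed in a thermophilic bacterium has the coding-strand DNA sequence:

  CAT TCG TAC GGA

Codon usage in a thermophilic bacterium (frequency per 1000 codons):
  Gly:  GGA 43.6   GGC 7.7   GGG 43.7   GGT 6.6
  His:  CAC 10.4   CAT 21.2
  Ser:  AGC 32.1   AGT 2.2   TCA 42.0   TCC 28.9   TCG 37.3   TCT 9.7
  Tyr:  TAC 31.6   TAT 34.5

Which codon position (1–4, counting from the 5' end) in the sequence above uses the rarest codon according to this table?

1

Codon 1 CAT (His): 21.2 per 1000.
Codon 2 TCG (Ser): 37.3 per 1000.
Codon 3 TAC (Tyr): 31.6 per 1000.
Codon 4 GGA (Gly): 43.6 per 1000.
Lowest frequency is 21.2 at codon 1.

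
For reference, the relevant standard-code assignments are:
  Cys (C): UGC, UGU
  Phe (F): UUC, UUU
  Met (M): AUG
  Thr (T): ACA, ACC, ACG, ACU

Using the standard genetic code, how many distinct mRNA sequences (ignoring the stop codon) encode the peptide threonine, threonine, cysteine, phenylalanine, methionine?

Thr: 4 codons.
Thr: 4 codons.
Cys: 2 codons.
Phe: 2 codons.
Met: 1 codon.
4 × 4 × 2 × 2 × 1 = 64.

64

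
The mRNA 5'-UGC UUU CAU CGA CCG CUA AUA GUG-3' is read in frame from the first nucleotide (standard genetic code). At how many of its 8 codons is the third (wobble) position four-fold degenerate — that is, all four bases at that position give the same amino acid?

Codon 1 UGC (Cys): third position 2-fold.
Codon 2 UUU (Phe): third position 2-fold.
Codon 3 CAU (His): third position 2-fold.
Codon 4 CGA (Arg): third position 4-fold.
Codon 5 CCG (Pro): third position 4-fold.
Codon 6 CUA (Leu): third position 4-fold.
Codon 7 AUA (Ile): third position 3-fold.
Codon 8 GUG (Val): third position 4-fold.
Four-fold degenerate third positions: 4.

4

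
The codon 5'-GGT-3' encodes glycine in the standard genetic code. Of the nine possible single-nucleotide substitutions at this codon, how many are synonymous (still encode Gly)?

Position 1: none → 0 synonymous.
Position 2: none → 0 synonymous.
Position 3: GGC, GGA, GGG → 3 synonymous.
Total: 0 + 0 + 3 = 3.

3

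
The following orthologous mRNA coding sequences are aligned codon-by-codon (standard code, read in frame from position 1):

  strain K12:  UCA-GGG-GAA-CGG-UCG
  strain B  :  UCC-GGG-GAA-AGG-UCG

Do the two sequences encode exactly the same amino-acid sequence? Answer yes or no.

Codon 1: UCA Ser / UCC Ser — synonymous.
Codon 2: GGG Gly / GGG Gly — identical.
Codon 3: GAA Glu / GAA Glu — identical.
Codon 4: CGG Arg / AGG Arg — synonymous.
Codon 5: UCG Ser / UCG Ser — identical.
Nonsynonymous differences: 0 → same protein.

yes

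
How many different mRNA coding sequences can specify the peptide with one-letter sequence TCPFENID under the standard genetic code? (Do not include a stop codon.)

1536

Thr: 4 codons.
Cys: 2 codons.
Pro: 4 codons.
Phe: 2 codons.
Glu: 2 codons.
Asn: 2 codons.
Ile: 3 codons.
Asp: 2 codons.
4 × 2 × 4 × 2 × 2 × 2 × 3 × 2 = 1536.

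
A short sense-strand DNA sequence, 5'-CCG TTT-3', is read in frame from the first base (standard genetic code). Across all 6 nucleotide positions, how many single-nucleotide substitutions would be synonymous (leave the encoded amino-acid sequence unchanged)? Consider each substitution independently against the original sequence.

4

Codon 1 (CCG, Pro): 3 synonymous substitutions.
Codon 2 (TTT, Phe): 1 synonymous substitution.
Total: 3 + 1 = 4.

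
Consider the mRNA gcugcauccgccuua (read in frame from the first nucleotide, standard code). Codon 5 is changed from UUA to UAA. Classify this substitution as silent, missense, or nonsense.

nonsense

Position 14 falls in codon 5: UUA → Leu.
After the substitution the codon is UAA → Stop.
The new codon is a stop codon, so this is a nonsense mutation.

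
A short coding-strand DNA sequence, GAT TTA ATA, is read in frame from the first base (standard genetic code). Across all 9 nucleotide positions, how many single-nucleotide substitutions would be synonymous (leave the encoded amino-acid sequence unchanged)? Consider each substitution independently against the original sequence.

Codon 1 (GAT, Asp): 1 synonymous substitution.
Codon 2 (TTA, Leu): 2 synonymous substitutions.
Codon 3 (ATA, Ile): 2 synonymous substitutions.
Total: 1 + 2 + 2 = 5.

5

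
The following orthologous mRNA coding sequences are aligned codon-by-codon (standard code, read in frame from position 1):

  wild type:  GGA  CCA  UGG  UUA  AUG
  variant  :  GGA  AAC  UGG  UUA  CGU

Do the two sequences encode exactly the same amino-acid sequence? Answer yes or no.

no

Codon 1: GGA Gly / GGA Gly — identical.
Codon 2: CCA Pro / AAC Asn — nonsynonymous.
Codon 3: UGG Trp / UGG Trp — identical.
Codon 4: UUA Leu / UUA Leu — identical.
Codon 5: AUG Met / CGU Arg — nonsynonymous.
Nonsynonymous differences: 2 → different protein.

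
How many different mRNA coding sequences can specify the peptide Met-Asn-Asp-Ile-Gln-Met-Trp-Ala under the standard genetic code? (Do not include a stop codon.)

96

Met: 1 codon.
Asn: 2 codons.
Asp: 2 codons.
Ile: 3 codons.
Gln: 2 codons.
Met: 1 codon.
Trp: 1 codon.
Ala: 4 codons.
1 × 2 × 2 × 3 × 2 × 1 × 1 × 4 = 96.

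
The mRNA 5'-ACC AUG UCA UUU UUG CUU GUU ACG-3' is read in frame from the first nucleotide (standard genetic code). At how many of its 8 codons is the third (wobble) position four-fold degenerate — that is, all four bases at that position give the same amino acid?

5

Codon 1 ACC (Thr): third position 4-fold.
Codon 2 AUG (Met): third position 1-fold.
Codon 3 UCA (Ser): third position 4-fold.
Codon 4 UUU (Phe): third position 2-fold.
Codon 5 UUG (Leu): third position 2-fold.
Codon 6 CUU (Leu): third position 4-fold.
Codon 7 GUU (Val): third position 4-fold.
Codon 8 ACG (Thr): third position 4-fold.
Four-fold degenerate third positions: 5.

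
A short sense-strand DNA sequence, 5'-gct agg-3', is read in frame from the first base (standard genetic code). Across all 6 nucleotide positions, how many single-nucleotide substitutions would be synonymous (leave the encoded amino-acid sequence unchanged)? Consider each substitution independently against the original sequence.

5

Codon 1 (GCT, Ala): 3 synonymous substitutions.
Codon 2 (AGG, Arg): 2 synonymous substitutions.
Total: 3 + 2 = 5.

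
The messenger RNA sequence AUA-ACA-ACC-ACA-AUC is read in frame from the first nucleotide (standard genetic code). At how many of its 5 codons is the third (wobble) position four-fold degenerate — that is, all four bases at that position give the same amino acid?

3

Codon 1 AUA (Ile): third position 3-fold.
Codon 2 ACA (Thr): third position 4-fold.
Codon 3 ACC (Thr): third position 4-fold.
Codon 4 ACA (Thr): third position 4-fold.
Codon 5 AUC (Ile): third position 3-fold.
Four-fold degenerate third positions: 3.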